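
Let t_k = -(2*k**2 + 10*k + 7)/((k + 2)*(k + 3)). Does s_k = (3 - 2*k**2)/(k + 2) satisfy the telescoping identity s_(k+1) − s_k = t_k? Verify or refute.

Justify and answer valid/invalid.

s_(k+1) = (3 - 2*(k + 1)**2)/(k + 3)
s_(k+1) − s_k = (-2*k**2 - 10*k - 7)/(k**2 + 5*k + 6)
(s_(k+1) − s_k) − t_k = 0

Valid — Δs_k = t_k.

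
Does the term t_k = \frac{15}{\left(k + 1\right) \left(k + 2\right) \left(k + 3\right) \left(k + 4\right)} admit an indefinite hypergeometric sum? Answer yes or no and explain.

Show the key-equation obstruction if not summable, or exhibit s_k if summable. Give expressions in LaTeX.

Yes. s_k = \frac{5 k \left(k^{2} + 6 k + 11\right)}{6 \left(k + 1\right) \left(k + 2\right) \left(k + 3\right)}.

Ratio r(k) = (k + 1)/(k + 5).
Normal form (A,B,C) = (k + 1, k + 5, 1).
Key eq: (k + 1)·f(k+1) = (k + 4)·f(k) + (1).
From deg A=1, deg B=1, deg C=0: d=3.
Coefficient equations give f(k) = k*(k**2 + 6*k + 11)/18.
Then R = B(k−1)f/C = k*(k + 4)*(k**2 + 6*k + 11)/18, so s_k = R(k)·t_k = 5*k*(k**2 + 6*k + 11)/(6*(k + 1)*(k + 2)*(k + 3)).
Δs = 15/(k**4 + 10*k**3 + 35*k**2 + 50*k + 24), as required.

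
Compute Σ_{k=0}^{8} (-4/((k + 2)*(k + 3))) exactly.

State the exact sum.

Σ = -18/11

The ratio is (k + 2)/(k + 4).
A = k + 2, B = k + 4, C = 1.
Need (k + 2)·f(k+1) − (k + 3)·f(k) = 1.
Bound: deg f ≤ 1.
Solve for f: f(k) = k/2 (degree 1 ≤ 1).
Certificate R = B(k−1)f/C = k*(k + 3)/2 gives s_k = -2*k/(k + 2).
Δs = -4/(k**2 + 5*k + 6), as required.
Σ_(k=0)^(8) t_k = s_(9) − s_(0) = -18/11 − (0) = -18/11.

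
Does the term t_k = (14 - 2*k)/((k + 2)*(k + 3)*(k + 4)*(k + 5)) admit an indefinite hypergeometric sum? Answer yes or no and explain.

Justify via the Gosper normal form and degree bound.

Yes. s_k = k*(k**2 + 9*k + 32)/(6*(k + 2)*(k + 3)*(k + 4)).

r(k) = (k - 6)*(k + 2)/((k - 7)*(k + 6)) after simplifying.
Take A(k)=k + 2, B(k)=k + 6, C(k)=k - 7.
Solve (k + 2)·f(k+1) − (k + 5)·f(k) = k - 7.
From deg A=1, deg B=1, deg C=1: d=3.
Solving with deg f ≤ 3: f(k) = -k*(k**2 + 9*k + 32)/12.
R(k) = B(k−1)·f(k)/C(k) = -k*(k + 5)*(k**2 + 9*k + 32)/(12*(k - 7)); s_k = R·t_k = k*(k**2 + 9*k + 32)/(6*(k + 2)*(k + 3)*(k + 4)).
s_(k+1) − s_k = 2*(7 - k)/(k**4 + 14*k**3 + 71*k**2 + 154*k + 120) = t_k.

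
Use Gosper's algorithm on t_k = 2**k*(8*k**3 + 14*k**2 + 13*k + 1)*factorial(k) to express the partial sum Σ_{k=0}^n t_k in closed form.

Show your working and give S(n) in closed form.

S(n) = 8*2**n*n**3*factorial(n) + 18*2**n*n**2*factorial(n) + 10*2**n*n*factorial(n) + 1

t_(k+1)/t_k = 2*(8*k**4 + 46*k**3 + 103*k**2 + 101*k + 36)/(8*k**3 + 14*k**2 + 13*k + 1).
A = 2*k + 2, B = 1, C = k**3 + 7*k**2/4 + 13*k/8 + 1/8.
Solve (2*k + 2)·f(k+1) − (1)·f(k) = k**3 + 7*k**2/4 + 13*k/8 + 1/8.
Degrees (1,0,3) ⇒ d ≤ 2.
Solving with deg f ≤ 2: f(k) = (k - 1)*(4*k + 1)/8.
Get s_k = R·t_k = 2**k*(k - 1)*(4*k + 1)*factorial(k) with R(k) = B(k−1)f(k)/C(k) = (k - 1)*(4*k + 1)/(8*k**3 + 14*k**2 + 13*k + 1).
s_(k+1) − s_k = 2**k*(8*k**3 + 14*k**2 + 13*k + 1)*factorial(k) = t_k.
Telescope: S(n) = s_(n+1) − s_(0) = 2**(n + 1)*n*(4*n + 5)*factorial(n + 1) − (-1) = 8*2**n*n**3*factorial(n) + 18*2**n*n**2*factorial(n) + 10*2**n*n*factorial(n) + 1.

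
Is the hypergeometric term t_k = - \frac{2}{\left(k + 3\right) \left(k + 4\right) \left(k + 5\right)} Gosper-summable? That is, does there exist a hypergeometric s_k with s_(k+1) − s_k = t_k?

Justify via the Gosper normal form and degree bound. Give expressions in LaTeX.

Yes. s_k = \frac{k \left(- k - 7\right)}{12 \left(k + 3\right) \left(k + 4\right)}.

Ratio r(k) = (k + 3)/(k + 6).
So A=k + 3 and B=k + 6, with C=1.
Set up (k + 3)·f(k+1) − (k + 5)·f(k) − (1) = 0.
From deg A=1, deg B=1, deg C=0: d=2.
Match coefficients ⇒ f(k) = k*(k + 7)/24.
Then R = B(k−1)f/C = k*(k + 5)*(k + 7)/24, so s_k = R(k)·t_k = k*(-k - 7)/(12*(k + 3)*(k + 4)).
Δs = -2/(k**3 + 12*k**2 + 47*k + 60), as required.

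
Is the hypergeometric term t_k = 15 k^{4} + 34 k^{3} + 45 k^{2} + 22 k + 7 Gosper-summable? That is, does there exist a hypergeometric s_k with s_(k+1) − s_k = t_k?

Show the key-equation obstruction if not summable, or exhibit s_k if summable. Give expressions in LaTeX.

Yes. s_k = k \left(3 k^{4} + k^{3} + 3 k^{2} - 3 k + 3\right).

The ratio is (15*k**4 + 94*k**3 + 237*k**2 + 274*k + 123)/(15*k**4 + 34*k**3 + 45*k**2 + 22*k + 7).
Take A(k)=1, B(k)=1, C(k)=k**4 + 34*k**3/15 + 3*k**2 + 22*k/15 + 7/15.
Solve (1)·f(k+1) − (1)·f(k) = k**4 + 34*k**3/15 + 3*k**2 + 22*k/15 + 7/15.
Bound: deg f ≤ 5.
Solving with deg f ≤ 5: f(k) = k*(3*k**4 + k**3 + 3*k**2 - 3*k + 3)/15.
So s_k = (B(k−1)f/C)·t_k = (k*(3*k**4 + k**3 + 3*k**2 - 3*k + 3)/(15*k**4 + 34*k**3 + 45*k**2 + 22*k + 7))·t_k = k*(3*k**4 + k**3 + 3*k**2 - 3*k + 3).
Verify: 15*k**4 + 34*k**3 + 45*k**2 + 22*k + 7 matches t_k.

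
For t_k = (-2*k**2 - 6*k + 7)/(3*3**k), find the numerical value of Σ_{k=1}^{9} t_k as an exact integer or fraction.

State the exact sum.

Σ = -78593/59049

t_(k+1)/t_k = (2*k**2 + 10*k + 1)/(3*(2*k**2 + 6*k - 7)).
Factor: A=1/3; B=1; C=k**2 + 3*k - 7/2.
Key eq: (1/3)·f(k+1) = (1)·f(k) + (k**2 + 3*k - 7/2).
Degrees (0,0,2) ⇒ d ≤ 2.
Solve for f: f(k) = -3*(k**2 + 4*k - 1)/2 (degree 2 ≤ 2).
Then R = B(k−1)f/C = -3*(k**2 + 4*k - 1)/(2*k**2 + 6*k - 7), so s_k = R(k)·t_k = (k**2 + 4*k - 1)/3**k.
s_(k+1) − s_k = (-2*k**2 - 6*k + 7)/(3*3**k) = t_k.
Telescoping: Σ = s_(10) − s_(1) = 139/59049 − (4/3) = -78593/59049.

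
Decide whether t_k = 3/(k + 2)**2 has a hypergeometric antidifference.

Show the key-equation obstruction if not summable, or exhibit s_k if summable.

No — t_k has no hypergeometric antidifference.

t_(k+1)/t_k = (k + 2)**2/(k + 3)**2.
A = k**2 + 4*k + 4, B = k**2 + 6*k + 9, C = 1.
f must satisfy (k**2 + 4*k + 4)·f(k+1) − (k**2 + 4*k + 4)·f(k) = 1.
Bound: deg f ≤ 0.
Write f(k) = c0. Then LHS − RHS = -1, requiring -1 = 0: contradictory. No certificate.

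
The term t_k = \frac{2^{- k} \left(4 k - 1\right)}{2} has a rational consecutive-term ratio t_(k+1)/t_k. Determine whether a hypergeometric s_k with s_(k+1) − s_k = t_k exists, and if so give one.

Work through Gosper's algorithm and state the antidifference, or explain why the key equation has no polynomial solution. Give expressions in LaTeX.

The ratio is (4*k + 3)/(2*(4*k - 1)).
Normal form (A,B,C) = (1/2, 1, k - 1/4).
Set up (1/2)·f(k+1) − (1)·f(k) − (k - 1/4) = 0.
Degrees (0,0,1) ⇒ d ≤ 1.
Solving with deg f ≤ 1: f(k) = -(4*k + 3)/2.
Get s_k = R·t_k = (-4*k - 3)/2**k with R(k) = B(k−1)f(k)/C(k) = -2*(4*k + 3)/(4*k - 1).
Δs = (4*k - 1)/(2*2**k), as required.

s_k = 2^{- k} \left(- 4 k - 3\right)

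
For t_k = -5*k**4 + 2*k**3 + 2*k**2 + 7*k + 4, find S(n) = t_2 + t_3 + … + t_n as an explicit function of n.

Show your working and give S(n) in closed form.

S(n) = -n**5 - 2*n**4 + 5*n**2 + 8*n - 10

The ratio is (5*k**4 + 18*k**3 + 22*k**2 + 3*k - 10)/(5*k**4 - 2*k**3 - 2*k**2 - 7*k - 4).
So A=1 and B=1, with C=k**4 - 2*k**3/5 - 2*k**2/5 - 7*k/5 - 4/5.
Solve (1)·f(k+1) − (1)·f(k) = k**4 - 2*k**3/5 - 2*k**2/5 - 7*k/5 - 4/5.
From deg A=0, deg B=0, deg C=4: d=5.
Coefficient equations give f(k) = k*(k**4 - 3*k**3 + 2*k**2 - 3*k - 1)/5.
Get s_k = R·t_k = k*(-k**4 + 3*k**3 - 2*k**2 + 3*k + 1) with R(k) = B(k−1)f(k)/C(k) = k*(k**4 - 3*k**3 + 2*k**2 - 3*k - 1)/(5*k**4 - 2*k**3 - 2*k**2 - 7*k - 4).
Check: Δs_k = -5*k**4 + 2*k**3 + 2*k**2 + 7*k + 4. ✓
Σ_(k=2)^n t_k = s_(n+1) − s_(2) = (-n**5 - 2*n**4 + 5*n**2 + 8*n + 4) − (14), i.e. -n**5 - 2*n**4 + 5*n**2 + 8*n - 10.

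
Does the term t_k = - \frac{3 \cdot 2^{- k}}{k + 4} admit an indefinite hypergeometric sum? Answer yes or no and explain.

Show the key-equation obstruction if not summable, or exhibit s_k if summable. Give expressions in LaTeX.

The ratio is (k + 4)/(2*(k + 5)).
Gosper form: A/B · C(k+1)/C(k) with A=k/2 + 2, B=k + 5, C=1.
f must satisfy (k/2 + 2)·f(k+1) − (k + 4)·f(k) = 1.
Degrees (1,1,0) ⇒ d ≤ -1.
d = -1 < 0 ⇒ no nonzero polynomial f; not summable.

No — t_k has no hypergeometric antidifference.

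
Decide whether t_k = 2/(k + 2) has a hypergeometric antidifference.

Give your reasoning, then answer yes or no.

No; the coefficient equations for f are inconsistent.

Ratio r(k) = (k + 2)/(k + 3).
Normal form (A,B,C) = (k + 2, k + 3, 1).
f must satisfy (k + 2)·f(k+1) − (k + 2)·f(k) = 1.
Bound: deg f ≤ 0.
Put f(k) = c0: A·f(k+1) − B(k−1)·f(k) − C = -1; need -1 = 0 — inconsistent ⇒ no f, not summable.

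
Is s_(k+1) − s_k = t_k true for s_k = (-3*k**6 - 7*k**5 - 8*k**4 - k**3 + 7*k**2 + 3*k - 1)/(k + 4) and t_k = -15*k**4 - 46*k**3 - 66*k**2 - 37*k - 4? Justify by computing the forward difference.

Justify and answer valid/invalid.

s_(k+1) = (-3*k**6 - 25*k**5 - 88*k**4 - 163*k**3 - 159*k**2 - 71*k - 10)/(k + 5)
s_(k+1) − s_k = (-15*k**6 - 145*k**5 - 474*k**4 - 813*k**3 - 745*k**2 - 308*k - 35)/(k**2 + 9*k + 20)
(s_(k+1) − s_k) − t_k = 3*(12*k**5 + 102*k**4 + 246*k**3 + 304*k**2 + 156*k + 15)/(k**2 + 9*k + 20)

Invalid: residual 3*(12*k**5 + 102*k**4 + 246*k**3 + 304*k**2 + 156*k + 15)/(k**2 + 9*k + 20) ≠ 0.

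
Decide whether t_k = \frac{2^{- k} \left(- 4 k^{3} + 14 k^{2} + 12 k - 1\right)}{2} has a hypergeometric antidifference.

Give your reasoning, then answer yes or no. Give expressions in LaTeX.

Step 1: r(k) = (4*k**3 - 2*k**2 - 28*k - 21)/(2*(4*k**3 - 14*k**2 - 12*k + 1)).
Gosper form: A/B · C(k+1)/C(k) with A=1/2, B=1, C=k**3 - 7*k**2/2 - 3*k + 1/4.
f must satisfy (1/2)·f(k+1) − (1)·f(k) = k**3 - 7*k**2/2 - 3*k + 1/4.
From deg A=0, deg B=0, deg C=3: d=3.
Match coefficients ⇒ f(k) = -(2*k + 1)*(2*k**2 - 2*k - 1)/2.
Certificate R = B(k−1)f/C = -2*(2*k + 1)*(2*k**2 - 2*k - 1)/(4*k**3 - 14*k**2 - 12*k + 1) gives s_k = (4*k**3 - 2*k**2 - 4*k - 1)/2**k.
Δs = (-4*k**3 + 14*k**2 + 12*k - 1)/(2*2**k), as required.

Yes. s_k = 2^{- k} \left(4 k^{3} - 2 k^{2} - 4 k - 1\right).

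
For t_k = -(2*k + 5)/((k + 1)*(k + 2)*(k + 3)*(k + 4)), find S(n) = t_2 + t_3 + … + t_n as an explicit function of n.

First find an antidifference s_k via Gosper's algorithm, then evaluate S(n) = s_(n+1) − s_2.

S(n) = (-n**2 - 6*n + 7)/(15*(n**2 + 6*n + 8))

t_(k+1)/t_k = (k + 1)*(2*k + 7)/((k + 5)*(2*k + 5)).
Normal form (A,B,C) = (k + 1, k + 5, k + 5/2).
Solve (k + 1)·f(k+1) − (k + 4)·f(k) = k + 5/2.
deg f ≤ 3 (via 1,1,1).
Solving with deg f ≤ 3: f(k) = k*(k + 2)*(k + 4)/6.
Then R = B(k−1)f/C = k*(k + 2)*(k + 4)**2/(3*(2*k + 5)), so s_k = R(k)·t_k = k*(-k - 4)/(3*(k**2 + 4*k + 3)).
Δs = (-2*k - 5)/(k**4 + 10*k**3 + 35*k**2 + 50*k + 24), as required.
Telescope: S(n) = s_(n+1) − s_(2) = (-n**2 - 6*n - 5)/(3*(n**2 + 6*n + 8)) − (-4/15) = (-n**2 - 6*n + 7)/(15*(n**2 + 6*n + 8)).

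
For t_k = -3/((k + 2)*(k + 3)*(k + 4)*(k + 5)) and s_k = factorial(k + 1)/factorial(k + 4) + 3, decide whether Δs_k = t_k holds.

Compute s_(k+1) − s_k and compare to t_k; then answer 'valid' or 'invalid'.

valid; difference matches t_k

s_(k+1) = factorial(k + 2)/factorial(k + 5) + 3
s_(k+1) − s_k = -3/((k + 2)*(k + 3)*(k + 4)*(k + 5))
(s_(k+1) − s_k) − t_k = 0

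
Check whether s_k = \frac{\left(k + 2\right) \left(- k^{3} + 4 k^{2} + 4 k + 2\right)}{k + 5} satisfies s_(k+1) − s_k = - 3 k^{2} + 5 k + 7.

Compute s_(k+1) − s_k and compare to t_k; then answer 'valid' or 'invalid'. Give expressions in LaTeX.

s_(k+1) = (-k**4 - 2*k**3 + 12*k**2 + 36*k + 27)/(k + 6)
s_(k+1) − s_k = (-3*k**4 - 22*k**3 + 14*k**2 + 143*k + 111)/(k**2 + 11*k + 30)
(s_(k+1) − s_k) − t_k = 3*(2*k**3 + 14*k**2 - 28*k - 33)/(k**2 + 11*k + 30)

Invalid: residual \frac{3 \left(2 k^{3} + 14 k^{2} - 28 k - 33\right)}{k^{2} + 11 k + 30} ≠ 0.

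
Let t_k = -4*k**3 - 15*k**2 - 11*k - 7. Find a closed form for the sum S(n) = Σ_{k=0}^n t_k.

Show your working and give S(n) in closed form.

S(n) = -n**4 - 7*n**3 - 14*n**2 - 15*n - 7

Step 1: r(k) = (4*k**3 + 27*k**2 + 53*k + 37)/(4*k**3 + 15*k**2 + 11*k + 7).
Factor: A=1; B=1; C=k**3 + 15*k**2/4 + 11*k/4 + 7/4.
Set up (1)·f(k+1) − (1)·f(k) − (k**3 + 15*k**2/4 + 11*k/4 + 7/4) = 0.
From deg A=0, deg B=0, deg C=3: d=4.
Coefficient equations give f(k) = k*(k**3 + 3*k**2 - k + 4)/4.
Then R = B(k−1)f/C = k*(k**3 + 3*k**2 - k + 4)/(4*k**3 + 15*k**2 + 11*k + 7), so s_k = R(k)·t_k = k*(-k**3 - 3*k**2 + k - 4).
Verify: -4*k**3 - 15*k**2 - 11*k - 7 matches t_k.
Telescope: S(n) = s_(n+1) − s_(0) = -n**4 - 7*n**3 - 14*n**2 - 15*n - 7 − (0) = -n**4 - 7*n**3 - 14*n**2 - 15*n - 7.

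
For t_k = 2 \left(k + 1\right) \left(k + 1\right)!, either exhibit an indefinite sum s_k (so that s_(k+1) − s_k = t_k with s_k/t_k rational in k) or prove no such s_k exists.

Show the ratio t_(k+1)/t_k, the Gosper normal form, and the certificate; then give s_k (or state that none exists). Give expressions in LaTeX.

Compute t_(k+1)/t_k: get (k + 2)**2/(k + 1).
Factor: A=k + 2; B=1; C=k + 1.
Set up (k + 2)·f(k+1) − (1)·f(k) − (k + 1) = 0.
Degrees (1,0,1) ⇒ d ≤ 0.
Coefficient equations give f(k) = 1.
Then R = B(k−1)f/C = 1/(k + 1), so s_k = R(k)·t_k = 2*factorial(k + 1).
Verify: 2*(k + 1)*factorial(k + 1) matches t_k.

s_k = 2 \left(k + 1\right)!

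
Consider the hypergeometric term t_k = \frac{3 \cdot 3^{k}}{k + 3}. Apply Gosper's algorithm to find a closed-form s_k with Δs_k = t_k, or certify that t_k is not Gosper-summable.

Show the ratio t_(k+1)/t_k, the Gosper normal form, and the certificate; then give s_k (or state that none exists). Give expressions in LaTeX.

Step 1: r(k) = 3*(k + 3)/(k + 4).
Take A(k)=3*k + 9, B(k)=k + 4, C(k)=1.
f must satisfy (3*k + 9)·f(k+1) − (k + 3)·f(k) = 1.
d = -1 from the (1,1,0) case.
d = -1 < 0 ⇒ no nonzero polynomial f; not summable.

no hypergeometric antidifference exists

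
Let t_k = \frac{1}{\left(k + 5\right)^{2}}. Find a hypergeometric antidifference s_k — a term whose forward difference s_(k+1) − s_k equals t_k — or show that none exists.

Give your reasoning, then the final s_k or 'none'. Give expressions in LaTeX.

none — t_k is not Gosper-summable

Step 1: r(k) = (k + 5)**2/(k + 6)**2.
Gosper form: A/B · C(k+1)/C(k) with A=k**2 + 10*k + 25, B=k**2 + 12*k + 36, C=1.
Key eq: (k**2 + 10*k + 25)·f(k+1) = (k**2 + 10*k + 25)·f(k) + (1).
deg f ≤ 0 (via 2,2,0).
f = c0 ⇒ A·f(k+1) − B(k−1)·f(k) − C = -1. The system {-1 = 0} is inconsistent; no antidifference.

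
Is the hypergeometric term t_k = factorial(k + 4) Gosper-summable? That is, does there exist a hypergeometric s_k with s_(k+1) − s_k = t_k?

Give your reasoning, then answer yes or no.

No — key equation has no polynomial f.

Compute t_(k+1)/t_k: get k + 5.
Take A(k)=k + 5, B(k)=1, C(k)=1.
Key eq: (k + 5)·f(k+1) = (1)·f(k) + (1).
From deg A=1, deg B=0, deg C=0: d=-1.
Negative degree bound (-1): no f exists, t_k not Gosper-summable.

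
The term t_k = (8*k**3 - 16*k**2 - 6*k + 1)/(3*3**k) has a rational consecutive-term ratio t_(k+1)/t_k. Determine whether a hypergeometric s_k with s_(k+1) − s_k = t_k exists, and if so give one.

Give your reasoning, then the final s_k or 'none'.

s_k = (-4*k**3 + 2*k**2 - k - 2)/3**k

Ratio r(k) = (8*k**3 + 8*k**2 - 14*k - 13)/(3*(8*k**3 - 16*k**2 - 6*k + 1)).
So A=1/3 and B=1, with C=k**3 - 2*k**2 - 3*k/4 + 1/8.
Solve (1/3)·f(k+1) − (1)·f(k) = k**3 - 2*k**2 - 3*k/4 + 1/8.
Bound: deg f ≤ 3.
Solve for f: f(k) = -3*(4*k**3 - 2*k**2 + k + 2)/8 (degree 3 ≤ 3).
Then R = B(k−1)f/C = -3*(4*k**3 - 2*k**2 + k + 2)/(8*k**3 - 16*k**2 - 6*k + 1), so s_k = R(k)·t_k = (-4*k**3 + 2*k**2 - k - 2)/3**k.
Verify: (8*k**3 - 16*k**2 - 6*k + 1)/(3*3**k) matches t_k.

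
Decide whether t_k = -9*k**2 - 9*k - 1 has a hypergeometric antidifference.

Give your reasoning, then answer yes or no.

Yes. s_k = k*(2 - 3*k**2).

The ratio is (9*k**2 + 27*k + 19)/(9*k**2 + 9*k + 1).
Normal form (A,B,C) = (1, 1, k**2 + k + 1/9).
Set up (1)·f(k+1) − (1)·f(k) − (k**2 + k + 1/9) = 0.
Bound: deg f ≤ 3.
Solving with deg f ≤ 3: f(k) = k*(3*k**2 - 2)/9.
So s_k = (B(k−1)f/C)·t_k = (k*(3*k**2 - 2)/(9*k**2 + 9*k + 1))·t_k = k*(2 - 3*k**2).
Δs = -9*k**2 - 9*k - 1, as required.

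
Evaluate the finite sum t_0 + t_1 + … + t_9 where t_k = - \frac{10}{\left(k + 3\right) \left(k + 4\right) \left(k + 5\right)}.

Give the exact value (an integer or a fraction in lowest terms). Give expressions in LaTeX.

Σ = -425/1092

r(k) = (k + 3)/(k + 6) after simplifying.
Take A(k)=k + 3, B(k)=k + 6, C(k)=1.
Set up (k + 3)·f(k+1) − (k + 5)·f(k) − (1) = 0.
d = 2 from the (1,1,0) case.
A polynomial solution: f(k) = k*(k + 7)/24.
R(k) = B(k−1)·f(k)/C(k) = k*(k + 5)*(k + 7)/24; s_k = R·t_k = 5*k*(-k - 7)/(12*(k + 3)*(k + 4)).
s_(k+1) − s_k = -10/(k**3 + 12*k**2 + 47*k + 60) = t_k.
Evaluate s at k=10 and k=0: -425/1092 and 0; difference -425/1092.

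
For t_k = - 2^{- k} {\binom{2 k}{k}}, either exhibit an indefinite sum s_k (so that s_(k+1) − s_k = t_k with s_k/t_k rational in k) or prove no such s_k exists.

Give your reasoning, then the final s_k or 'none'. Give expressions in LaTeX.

none (Gosper's algorithm certifies no s_k)

Ratio r(k) = (2*k + 1)/(k + 1).
Gosper form: A/B · C(k+1)/C(k) with A=2*k + 1, B=k + 1, C=1.
Key eq: (2*k + 1)·f(k+1) = (k)·f(k) + (1).
d = -1 from the (1,1,0) case.
deg f ≤ -1 is impossible — no certificate.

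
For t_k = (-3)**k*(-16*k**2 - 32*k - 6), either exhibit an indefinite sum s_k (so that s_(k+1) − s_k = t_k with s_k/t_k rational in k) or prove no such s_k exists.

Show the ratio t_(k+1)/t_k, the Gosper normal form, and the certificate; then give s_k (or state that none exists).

Ratio r(k) = 3*(-8*k**2 - 32*k - 27)/(8*k**2 + 16*k + 3).
A = -3, B = 1, C = k**2 + 2*k + 3/8.
Key eq: (-3)·f(k+1) = (1)·f(k) + (k**2 + 2*k + 3/8).
d = 2 from the (0,0,2) case.
Coefficient equations give f(k) = -(4*k**2 + 2*k - 3)/16.
Get s_k = R·t_k = (-3)**k*(4*k**2 + 2*k - 3) with R(k) = B(k−1)f(k)/C(k) = -(4*k**2 + 2*k - 3)/(2*(8*k**2 + 16*k + 3)).
s_(k+1) − s_k = (-3)**k*(-16*k**2 - 32*k - 6) = t_k.

s_k = (-3)**k*(4*k**2 + 2*k - 3)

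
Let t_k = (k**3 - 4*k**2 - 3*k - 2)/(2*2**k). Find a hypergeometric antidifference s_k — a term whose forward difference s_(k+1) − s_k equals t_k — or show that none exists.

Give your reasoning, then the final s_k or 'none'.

s_k = (-k**3 + k**2 + 2*k + 4)/2**k

t_(k+1)/t_k = (k**3 - k**2 - 8*k - 8)/(2*(k**3 - 4*k**2 - 3*k - 2)).
Factor: A=1/2; B=1; C=k**3 - 4*k**2 - 3*k - 2.
Key eq: (1/2)·f(k+1) = (1)·f(k) + (k**3 - 4*k**2 - 3*k - 2).
Bound: deg f ≤ 3.
Solve for f: f(k) = -2*(k**3 - k**2 - 2*k - 4) (degree 3 ≤ 3).
Then R = B(k−1)f/C = -2*(k**3 - k**2 - 2*k - 4)/(k**3 - 4*k**2 - 3*k - 2), so s_k = R(k)·t_k = (-k**3 + k**2 + 2*k + 4)/2**k.
Verify: (k**3 - 4*k**2 - 3*k - 2)/(2*2**k) matches t_k.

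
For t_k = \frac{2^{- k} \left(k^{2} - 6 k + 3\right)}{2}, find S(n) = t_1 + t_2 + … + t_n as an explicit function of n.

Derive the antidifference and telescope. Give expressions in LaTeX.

S(n) = 2^{- n - 1} \left(- 3 \cdot 2^{n} - n^{2} + 2 n + 3\right)

Ratio r(k) = (k**2 - 4*k - 2)/(2*(k**2 - 6*k + 3)).
A = 1/2, B = 1, C = k**2 - 6*k + 3.
f must satisfy (1/2)·f(k+1) − (1)·f(k) = k**2 - 6*k + 3.
From deg A=0, deg B=0, deg C=2: d=2.
A polynomial solution: f(k) = -2*k*(k - 4).
Certificate R = B(k−1)f/C = -2*k*(k - 4)/(k**2 - 6*k + 3) gives s_k = k*(4 - k)/2**k.
s_(k+1) − s_k = (k**2 - 6*k + 3)/(2*2**k) = t_k.
Σ_(k=1)^n t_k = s_(n+1) − s_(1) = (2**(-n - 1)*(-n**2 + 2*n + 3)) − (3/2), i.e. 2**(-n - 1)*(-3*2**n - n**2 + 2*n + 3).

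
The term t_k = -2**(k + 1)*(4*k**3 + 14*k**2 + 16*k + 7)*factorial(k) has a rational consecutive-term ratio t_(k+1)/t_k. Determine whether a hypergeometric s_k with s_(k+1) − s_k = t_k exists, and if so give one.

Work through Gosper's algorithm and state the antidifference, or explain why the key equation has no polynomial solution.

s_k = -2**(k + 1)*(2*k**2 + 2*k - 1)*factorial(k)

Ratio r(k) = 2*(4*k**4 + 30*k**3 + 82*k**2 + 97*k + 41)/(4*k**3 + 14*k**2 + 16*k + 7).
Factor: A=2*k + 2; B=1; C=k**3 + 7*k**2/2 + 4*k + 7/4.
Key eq: (2*k + 2)·f(k+1) = (1)·f(k) + (k**3 + 7*k**2/2 + 4*k + 7/4).
From deg A=1, deg B=0, deg C=3: d=2.
Match coefficients ⇒ f(k) = (2*k**2 + 2*k - 1)/4.
Then R = B(k−1)f/C = (2*k**2 + 2*k - 1)/(4*k**3 + 14*k**2 + 16*k + 7), so s_k = R(k)·t_k = -2**(k + 1)*(2*k**2 + 2*k - 1)*factorial(k).
s_(k+1) − s_k = -2**(k + 1)*(4*k**3 + 14*k**2 + 16*k + 7)*factorial(k) = t_k.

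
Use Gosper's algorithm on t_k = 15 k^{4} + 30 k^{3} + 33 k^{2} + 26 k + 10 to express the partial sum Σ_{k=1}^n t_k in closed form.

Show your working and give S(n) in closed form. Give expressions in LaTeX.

t_(k+1)/t_k = (15*k**4 + 90*k**3 + 213*k**2 + 242*k + 114)/(15*k**4 + 30*k**3 + 33*k**2 + 26*k + 10).
Factor: A=1; B=1; C=k**4 + 2*k**3 + 11*k**2/5 + 26*k/15 + 2/3.
Solve (1)·f(k+1) − (1)·f(k) = k**4 + 2*k**3 + 11*k**2/5 + 26*k/15 + 2/3.
Bound: deg f ≤ 5.
Solve for f: f(k) = k*(3*k**4 + k**2 + 4*k + 2)/15 (degree 5 ≤ 5).
Certificate R = B(k−1)f/C = k*(3*k**4 + k**2 + 4*k + 2)/(15*k**4 + 30*k**3 + 33*k**2 + 26*k + 10) gives s_k = k*(3*k**4 + k**2 + 4*k + 2).
Δs = 15*k**4 + 30*k**3 + 33*k**2 + 26*k + 10, as required.
Σ_(k=1)^n t_k = s_(n+1) − s_(1) = (3*n**5 + 15*n**4 + 31*n**3 + 37*n**2 + 28*n + 10) − (10), i.e. n*(3*n**4 + 15*n**3 + 31*n**2 + 37*n + 28).

S(n) = n \left(3 n^{4} + 15 n^{3} + 31 n^{2} + 37 n + 28\right)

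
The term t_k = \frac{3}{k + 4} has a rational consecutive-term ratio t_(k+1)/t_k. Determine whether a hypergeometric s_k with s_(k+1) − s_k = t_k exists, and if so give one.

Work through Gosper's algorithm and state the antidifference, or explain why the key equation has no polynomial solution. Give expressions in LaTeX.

none (Gosper's algorithm certifies no s_k)

Step 1: r(k) = (k + 4)/(k + 5).
Factor: A=k + 4; B=k + 5; C=1.
Key eq: (k + 4)·f(k+1) = (k + 4)·f(k) + (1).
Bound: deg f ≤ 0.
Put f(k) = c0: A·f(k+1) − B(k−1)·f(k) − C = -1; need -1 = 0 — inconsistent ⇒ no f, not summable.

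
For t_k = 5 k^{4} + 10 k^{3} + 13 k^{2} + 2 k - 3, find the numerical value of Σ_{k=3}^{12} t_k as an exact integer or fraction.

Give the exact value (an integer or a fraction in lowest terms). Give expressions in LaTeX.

t_(k+1)/t_k = (5*k**4 + 30*k**3 + 73*k**2 + 78*k + 27)/(5*k**4 + 10*k**3 + 13*k**2 + 2*k - 3).
A = 1, B = 1, C = k**4 + 2*k**3 + 13*k**2/5 + 2*k/5 - 3/5.
Solve (1)·f(k+1) − (1)·f(k) = k**4 + 2*k**3 + 13*k**2/5 + 2*k/5 - 3/5.
d = 5 from the (0,0,4) case.
Solve for f: f(k) = k*(k**4 + k**2 - 3*k - 2)/5 (degree 5 ≤ 5).
Get s_k = R·t_k = k*(k**4 + k**2 - 3*k - 2) with R(k) = B(k−1)f(k)/C(k) = k*(k**4 + k**2 - 3*k - 2)/(5*k**4 + 10*k**3 + 13*k**2 + 2*k - 3).
Δs = 5*k**4 + 10*k**3 + 13*k**2 + 2*k - 3, as required.
Σ_(k=3)^(12) t_k = s_(13) − s_(3) = 372957 − (237) = 372720.

Σ = 372720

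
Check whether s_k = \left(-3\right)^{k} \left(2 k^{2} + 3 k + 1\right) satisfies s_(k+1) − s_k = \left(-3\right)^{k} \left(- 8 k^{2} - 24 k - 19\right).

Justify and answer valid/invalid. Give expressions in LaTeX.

s_(k+1) = (-3)**(k + 1)*(2*k**2 + 7*k + 6)
s_(k+1) − s_k = (-3)**k*(-8*k**2 - 24*k - 19)
(s_(k+1) − s_k) − t_k = 0

Valid — Δs_k = t_k.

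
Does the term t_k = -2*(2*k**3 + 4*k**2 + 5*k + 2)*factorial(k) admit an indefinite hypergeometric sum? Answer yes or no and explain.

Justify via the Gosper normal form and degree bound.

Yes. s_k = -2*(2*k**2 - 1)*factorial(k).

Compute t_(k+1)/t_k: get (2*k**4 + 12*k**3 + 29*k**2 + 32*k + 13)/(2*k**3 + 4*k**2 + 5*k + 2).
A = k + 1, B = 1, C = k**3 + 2*k**2 + 5*k/2 + 1.
Need (k + 1)·f(k+1) − (1)·f(k) = k**3 + 2*k**2 + 5*k/2 + 1.
Bound: deg f ≤ 2.
Solving with deg f ≤ 2: f(k) = (2*k**2 - 1)/2.
So s_k = (B(k−1)f/C)·t_k = ((2*k**2 - 1)/(2*k**3 + 4*k**2 + 5*k + 2))·t_k = -2*(2*k**2 - 1)*factorial(k).
Check: Δs_k = -2*(2*k**3 + 4*k**2 + 5*k + 2)*factorial(k). ✓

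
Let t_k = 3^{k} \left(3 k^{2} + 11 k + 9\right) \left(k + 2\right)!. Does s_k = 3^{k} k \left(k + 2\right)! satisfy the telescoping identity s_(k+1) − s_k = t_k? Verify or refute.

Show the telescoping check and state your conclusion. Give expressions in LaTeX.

valid; difference matches t_k

s_(k+1) = 3**(k + 1)*(k + 1)*factorial(k + 3)
s_(k+1) − s_k = 3**k*(3*k**2 + 11*k + 9)*factorial(k + 2)
(s_(k+1) − s_k) − t_k = 0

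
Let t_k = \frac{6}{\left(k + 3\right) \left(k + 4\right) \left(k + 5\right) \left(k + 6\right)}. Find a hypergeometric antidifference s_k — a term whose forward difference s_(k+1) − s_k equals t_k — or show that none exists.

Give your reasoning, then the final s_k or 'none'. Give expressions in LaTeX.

s_k = \frac{k \left(k^{2} + 12 k + 47\right)}{30 \left(k + 3\right) \left(k + 4\right) \left(k + 5\right)}

Step 1: r(k) = (k + 3)/(k + 7).
A = k + 3, B = k + 7, C = 1.
Set up (k + 3)·f(k+1) − (k + 6)·f(k) − (1) = 0.
deg f ≤ 3 (via 1,1,0).
Solve for f: f(k) = k*(k**2 + 12*k + 47)/180 (degree 3 ≤ 3).
So s_k = (B(k−1)f/C)·t_k = (k*(k + 6)*(k**2 + 12*k + 47)/180)·t_k = k*(k**2 + 12*k + 47)/(30*(k + 3)*(k + 4)*(k + 5)).
Verify: 6/(k**4 + 18*k**3 + 119*k**2 + 342*k + 360) matches t_k.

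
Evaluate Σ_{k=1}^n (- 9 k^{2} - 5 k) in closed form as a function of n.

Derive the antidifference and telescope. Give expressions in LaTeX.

S(n) = n \left(- 3 n^{2} - 7 n - 4\right)

The ratio is (9*k**2 + 23*k + 14)/(k*(9*k + 5)).
Factor: A=1; B=1; C=k**2 + 5*k/9.
f must satisfy (1)·f(k+1) − (1)·f(k) = k**2 + 5*k/9.
Bound: deg f ≤ 3.
A polynomial solution: f(k) = k*(k - 1)*(3*k + 1)/9.
Get s_k = R·t_k = k*(-3*k**2 + 2*k + 1) with R(k) = B(k−1)f(k)/C(k) = (k - 1)*(3*k + 1)/(9*k + 5).
Check: Δs_k = k*(-9*k - 5). ✓
s_(n+1) = n*(-3*n**2 - 7*n - 4) and s_(1) = 0, so S(n) = n*(-3*n**2 - 7*n - 4).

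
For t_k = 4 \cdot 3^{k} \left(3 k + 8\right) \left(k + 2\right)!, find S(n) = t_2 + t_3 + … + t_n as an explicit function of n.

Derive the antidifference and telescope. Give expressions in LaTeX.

S(n) = 12 \cdot 3^{n} \left(n + 3\right)! - 864

Compute t_(k+1)/t_k: get 3*(k + 3)*(3*k + 11)/(3*k + 8).
So A=3*k + 9 and B=1, with C=k + 8/3.
f must satisfy (3*k + 9)·f(k+1) − (1)·f(k) = k + 8/3.
From deg A=1, deg B=0, deg C=1: d=0.
A polynomial solution: f(k) = 1/3.
R(k) = B(k−1)·f(k)/C(k) = 1/(3*k + 8); s_k = R·t_k = 4*3**k*factorial(k + 2).
s_(k+1) − s_k = 4*3**k*(3*k + 8)*factorial(k + 2) = t_k.
s_(n+1) = 12*3**n*factorial(n + 3) and s_(2) = 864, so S(n) = 12*3**n*factorial(n + 3) - 864.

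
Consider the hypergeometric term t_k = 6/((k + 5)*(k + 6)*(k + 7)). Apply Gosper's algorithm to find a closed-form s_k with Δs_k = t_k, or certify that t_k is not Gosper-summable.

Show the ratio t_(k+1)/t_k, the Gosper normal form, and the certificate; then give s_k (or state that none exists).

Step 1: r(k) = (k + 5)/(k + 8).
A = k + 5, B = k + 8, C = 1.
Set up (k + 5)·f(k+1) − (k + 7)·f(k) − (1) = 0.
deg f ≤ 2 (via 1,1,0).
Coefficient equations give f(k) = k*(k + 11)/60.
Then R = B(k−1)f/C = k*(k + 7)*(k + 11)/60, so s_k = R(k)·t_k = k*(k + 11)/(10*(k + 5)*(k + 6)).
Verify: 6/(k**3 + 18*k**2 + 107*k + 210) matches t_k.

s_k = k*(k + 11)/(10*(k + 5)*(k + 6))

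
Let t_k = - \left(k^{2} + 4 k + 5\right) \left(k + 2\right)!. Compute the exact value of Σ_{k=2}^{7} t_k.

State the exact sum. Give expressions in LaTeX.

r(k) = (k + 3)*(4*k + (k + 1)**2 + 9)/(k**2 + 4*k + 5) after simplifying.
Take A(k)=k + 3, B(k)=1, C(k)=k**2 + 4*k + 5.
Solve (k + 3)·f(k+1) − (1)·f(k) = k**2 + 4*k + 5.
deg f ≤ 1 (via 1,0,2).
Solving with deg f ≤ 1: f(k) = k + 1.
So s_k = (B(k−1)f/C)·t_k = ((k + 1)/(k**2 + 4*k + 5))·t_k = -(k + 1)*factorial(k + 2).
s_(k+1) − s_k = -(k**2 + 4*k + 5)*factorial(k + 2) = t_k.
Evaluate s at k=8 and k=2: -32659200 and -72; difference -32659128.

Σ = -32659128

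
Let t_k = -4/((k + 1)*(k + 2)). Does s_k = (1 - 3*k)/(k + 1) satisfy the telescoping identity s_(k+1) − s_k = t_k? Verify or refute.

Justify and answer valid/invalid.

s_(k+1) = (-3*k - 2)/(k + 2)
s_(k+1) − s_k = -4/(k**2 + 3*k + 2)
(s_(k+1) − s_k) − t_k = 0

valid; difference matches t_k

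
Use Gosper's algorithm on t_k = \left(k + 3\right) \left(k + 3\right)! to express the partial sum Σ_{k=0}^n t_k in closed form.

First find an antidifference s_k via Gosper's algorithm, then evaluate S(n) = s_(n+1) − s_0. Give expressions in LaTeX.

Compute t_(k+1)/t_k: get (k + 4)**2/(k + 3).
Normal form (A,B,C) = (k + 4, 1, k + 3).
f must satisfy (k + 4)·f(k+1) − (1)·f(k) = k + 3.
From deg A=1, deg B=0, deg C=1: d=0.
Solving with deg f ≤ 0: f(k) = 1.
Get s_k = R·t_k = factorial(k + 3) with R(k) = B(k−1)f(k)/C(k) = 1/(k + 3).
Check: Δs_k = (k + 3)*factorial(k + 3). ✓
Σ_(k=0)^n t_k = s_(n+1) − s_(0) = (factorial(n + 4)) − (6), i.e. factorial(n + 4) - 6.

S(n) = \left(n + 4\right)! - 6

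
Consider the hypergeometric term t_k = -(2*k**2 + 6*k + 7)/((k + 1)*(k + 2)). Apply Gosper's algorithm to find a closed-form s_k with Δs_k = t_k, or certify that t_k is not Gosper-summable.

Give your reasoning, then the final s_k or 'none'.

r(k) = (k + 1)*(6*k + 2*(k + 1)**2 + 13)/((k + 3)*(2*k**2 + 6*k + 7)) after simplifying.
Factor: A=k + 1; B=k + 3; C=k**2 + 3*k + 7/2.
Need (k + 1)·f(k+1) − (k + 2)·f(k) = k**2 + 3*k + 7/2.
From deg A=1, deg B=1, deg C=2: d=2.
A polynomial solution: f(k) = k*(2*k + 5)/2.
So s_k = (B(k−1)f/C)·t_k = (k*(k + 2)*(2*k + 5)/(2*k**2 + 6*k + 7))·t_k = k*(-2*k - 5)/(k + 1).
Δs = (-2*k**2 - 6*k - 7)/(k**2 + 3*k + 2), as required.

s_k = k*(-2*k - 5)/(k + 1)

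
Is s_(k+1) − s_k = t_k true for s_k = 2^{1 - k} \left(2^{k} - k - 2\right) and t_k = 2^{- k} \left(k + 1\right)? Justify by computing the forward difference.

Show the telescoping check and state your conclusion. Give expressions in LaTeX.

s_(k+1) = (2**(k + 1) - k - 3)/2**k
s_(k+1) − s_k = (k + 1)/2**k
(s_(k+1) − s_k) − t_k = 0

Valid — Δs_k = t_k.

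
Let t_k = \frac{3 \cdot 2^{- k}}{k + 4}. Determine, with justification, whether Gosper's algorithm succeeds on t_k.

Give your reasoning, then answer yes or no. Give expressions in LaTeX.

The ratio is (k + 4)/(2*(k + 5)).
So A=k/2 + 2 and B=k + 5, with C=1.
Need (k/2 + 2)·f(k+1) − (k + 4)·f(k) = 1.
deg f ≤ -1 (via 1,1,0).
Negative degree bound (-1): no f exists, t_k not Gosper-summable.

No — negative degree bound, so no certificate f.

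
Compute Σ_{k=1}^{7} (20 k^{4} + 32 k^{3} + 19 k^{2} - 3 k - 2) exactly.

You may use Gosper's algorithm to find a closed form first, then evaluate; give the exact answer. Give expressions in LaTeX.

r(k) = (20*k**4 + 112*k**3 + 235*k**2 + 211*k + 66)/(20*k**4 + 32*k**3 + 19*k**2 - 3*k - 2) after simplifying.
A = 1, B = 1, C = k**4 + 8*k**3/5 + 19*k**2/20 - 3*k/20 - 1/10.
Set up (1)·f(k+1) − (1)·f(k) − (k**4 + 8*k**3/5 + 19*k**2/20 - 3*k/20 - 1/10) = 0.
From deg A=0, deg B=0, deg C=4: d=5.
Solve for f: f(k) = k*(4*k**4 - 2*k**3 - 3*k**2 - 3*k + 2)/20 (degree 5 ≤ 5).
R(k) = B(k−1)·f(k)/C(k) = k*(4*k**4 - 2*k**3 - 3*k**2 - 3*k + 2)/(20*k**4 + 32*k**3 + 19*k**2 - 3*k - 2); s_k = R·t_k = k*(4*k**4 - 2*k**3 - 3*k**2 - 3*k + 2).
Verify: 20*k**4 + 32*k**3 + 19*k**2 - 3*k - 2 matches t_k.
Telescoping: Σ = s_(8) − s_(1) = 121168 − (-2) = 121170.

Σ = 121170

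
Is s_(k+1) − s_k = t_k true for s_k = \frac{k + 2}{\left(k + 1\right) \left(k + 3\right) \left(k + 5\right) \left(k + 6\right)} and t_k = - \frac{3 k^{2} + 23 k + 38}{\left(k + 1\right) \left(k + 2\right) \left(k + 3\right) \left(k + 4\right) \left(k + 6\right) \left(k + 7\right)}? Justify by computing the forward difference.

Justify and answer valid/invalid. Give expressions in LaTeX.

s_(k+1) = (k + 3)/((k + 2)*(k + 4)*(k + 6)*(k + 7))
s_(k+1) − s_k = ((k + 1)*(k + 3)**2*(k + 5) - (k + 2)**2*(k + 4)*(k + 7))/((k + 1)*(k + 2)*(k + 3)*(k + 4)*(k + 5)*(k + 6)*(k + 7))
(s_(k+1) − s_k) − t_k = 3*(4*k**2 + 27*k + 41)/(k**7 + 28*k**6 + 322*k**5 + 1960*k**4 + 6769*k**3 + 13132*k**2 + 13068*k + 5040)

Invalid: residual \frac{3 \left(4 k^{2} + 27 k + 41\right)}{k^{7} + 28 k^{6} + 322 k^{5} + 1960 k^{4} + 6769 k^{3} + 13132 k^{2} + 13068 k + 5040} ≠ 0.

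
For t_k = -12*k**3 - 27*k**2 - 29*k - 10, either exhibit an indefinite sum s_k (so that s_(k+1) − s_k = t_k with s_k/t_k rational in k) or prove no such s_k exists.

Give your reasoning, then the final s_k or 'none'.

Step 1: r(k) = (12*k**3 + 63*k**2 + 119*k + 78)/(12*k**3 + 27*k**2 + 29*k + 10).
A = 1, B = 1, C = k**3 + 9*k**2/4 + 29*k/12 + 5/6.
f must satisfy (1)·f(k+1) − (1)·f(k) = k**3 + 9*k**2/4 + 29*k/12 + 5/6.
Degrees (0,0,3) ⇒ d ≤ 4.
Solve for f: f(k) = k**2*(3*k**2 + 3*k + 4)/12 (degree 4 ≤ 4).
Certificate R = B(k−1)f/C = k**2*(3*k**2 + 3*k + 4)/(12*k**3 + 27*k**2 + 29*k + 10) gives s_k = k**2*(-3*k**2 - 3*k - 4).
s_(k+1) − s_k = -12*k**3 - 27*k**2 - 29*k - 10 = t_k.

s_k = k**2*(-3*k**2 - 3*k - 4)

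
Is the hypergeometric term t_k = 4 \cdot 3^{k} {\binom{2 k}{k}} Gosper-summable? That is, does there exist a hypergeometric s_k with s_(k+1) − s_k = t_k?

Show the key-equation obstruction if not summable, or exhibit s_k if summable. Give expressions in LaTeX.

Step 1: r(k) = 6*(2*k + 1)/(k + 1).
Take A(k)=12*k + 6, B(k)=k + 1, C(k)=1.
Need (12*k + 6)·f(k+1) − (k)·f(k) = 1.
From deg A=1, deg B=1, deg C=0: d=-1.
Negative degree bound (-1): no f exists, t_k not Gosper-summable.

No — key equation has no polynomial f.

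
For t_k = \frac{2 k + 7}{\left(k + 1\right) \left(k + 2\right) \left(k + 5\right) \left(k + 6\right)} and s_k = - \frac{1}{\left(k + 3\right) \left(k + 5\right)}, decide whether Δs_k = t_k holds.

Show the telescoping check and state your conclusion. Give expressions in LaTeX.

Invalid: residual \frac{6 \left(- k^{2} - 7 k - 11\right)}{k^{6} + 21 k^{5} + 175 k^{4} + 735 k^{3} + 1624 k^{2} + 1764 k + 720} ≠ 0.

s_(k+1) = -1/((k + 4)*(k + 6))
s_(k+1) − s_k = (2*k + 9)/(k**4 + 18*k**3 + 119*k**2 + 342*k + 360)
(s_(k+1) − s_k) − t_k = 6*(-k**2 - 7*k - 11)/(k**6 + 21*k**5 + 175*k**4 + 735*k**3 + 1624*k**2 + 1764*k + 720)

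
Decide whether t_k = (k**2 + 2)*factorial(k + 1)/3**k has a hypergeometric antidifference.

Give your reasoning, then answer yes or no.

Yes. s_k = 3**(1 - k)*k*factorial(k + 1).

t_(k+1)/t_k = (k + 2)*((k + 1)**2 + 2)/(3*(k**2 + 2)).
A = k/3 + 2/3, B = 1, C = k**2 + 2.
f must satisfy (k/3 + 2/3)·f(k+1) − (1)·f(k) = k**2 + 2.
d = 1 from the (1,0,2) case.
A polynomial solution: f(k) = 3*k.
Get s_k = R·t_k = 3**(1 - k)*k*factorial(k + 1) with R(k) = B(k−1)f(k)/C(k) = 3*k/(k**2 + 2).
Check: Δs_k = (k**2 + 2)*factorial(k + 1)/3**k. ✓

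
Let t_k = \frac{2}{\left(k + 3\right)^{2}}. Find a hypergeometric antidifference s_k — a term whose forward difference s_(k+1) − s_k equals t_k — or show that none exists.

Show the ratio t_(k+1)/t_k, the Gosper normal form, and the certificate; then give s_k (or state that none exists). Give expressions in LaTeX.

none (Gosper's algorithm certifies no s_k)

t_(k+1)/t_k = (k + 3)**2/(k + 4)**2.
Take A(k)=k**2 + 6*k + 9, B(k)=k**2 + 8*k + 16, C(k)=1.
Key eq: (k**2 + 6*k + 9)·f(k+1) = (k**2 + 6*k + 9)·f(k) + (1).
Bound: deg f ≤ 0.
f = c0 ⇒ A·f(k+1) − B(k−1)·f(k) − C = -1. The system {-1 = 0} is inconsistent; no antidifference.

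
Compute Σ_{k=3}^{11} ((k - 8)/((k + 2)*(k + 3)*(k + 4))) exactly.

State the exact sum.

Σ = -3/70

Ratio r(k) = (k - 7)*(k + 2)/((k - 8)*(k + 5)).
A = k + 2, B = k + 5, C = k - 8.
Need (k + 2)·f(k+1) − (k + 4)·f(k) = k - 8.
From deg A=1, deg B=1, deg C=1: d=2.
Solving with deg f ≤ 2: f(k) = -k*(k + 7)/2.
Certificate R = B(k−1)f/C = -k*(k + 4)*(k + 7)/(2*(k - 8)) gives s_k = k*(-k - 7)/(2*(k + 2)*(k + 3)).
Check: Δs_k = (k - 8)/(k**3 + 9*k**2 + 26*k + 24). ✓
Σ_(k=3)^(11) t_k = s_(12) − s_(3) = -19/35 − (-1/2) = -3/70.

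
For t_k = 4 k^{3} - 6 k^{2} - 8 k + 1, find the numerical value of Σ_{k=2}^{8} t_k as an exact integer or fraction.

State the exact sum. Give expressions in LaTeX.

t_(k+1)/t_k = (4*k**3 + 6*k**2 - 8*k - 9)/(4*k**3 - 6*k**2 - 8*k + 1).
A = 1, B = 1, C = k**3 - 3*k**2/2 - 2*k + 1/4.
Need (1)·f(k+1) − (1)·f(k) = k**3 - 3*k**2/2 - 2*k + 1/4.
deg f ≤ 4 (via 0,0,3).
Match coefficients ⇒ f(k) = k*(k**3 - 4*k**2 + 4)/4.
Then R = B(k−1)f/C = k*(k**3 - 4*k**2 + 4)/(4*k**3 - 6*k**2 - 8*k + 1), so s_k = R(k)·t_k = k*(k**3 - 4*k**2 + 4).
Check: Δs_k = 4*k**3 - 6*k**2 - 8*k + 1. ✓
Telescoping: Σ = s_(9) − s_(2) = 3681 − (-8) = 3689.

Σ = 3689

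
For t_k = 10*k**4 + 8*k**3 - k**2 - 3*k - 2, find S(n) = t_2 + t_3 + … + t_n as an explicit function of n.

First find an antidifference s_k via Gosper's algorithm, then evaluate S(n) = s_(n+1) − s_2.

Ratio r(k) = (10*k**4 + 48*k**3 + 83*k**2 + 59*k + 12)/(10*k**4 + 8*k**3 - k**2 - 3*k - 2).
Gosper form: A/B · C(k+1)/C(k) with A=1, B=1, C=k**4 + 4*k**3/5 - k**2/10 - 3*k/10 - 1/5.
Solve (1)·f(k+1) − (1)·f(k) = k**4 + 4*k**3/5 - k**2/10 - 3*k/10 - 1/5.
Bound: deg f ≤ 5.
Coefficient equations give f(k) = k*(2*k**4 - 3*k**3 - k**2 + k - 1)/10.
R(k) = B(k−1)·f(k)/C(k) = k*(2*k**4 - 3*k**3 - k**2 + k - 1)/(10*k**4 + 8*k**3 - k**2 - 3*k - 2); s_k = R·t_k = k*(2*k**4 - 3*k**3 - k**2 + k - 1).
s_(k+1) − s_k = 10*k**4 + 8*k**3 - k**2 - 3*k - 2 = t_k.
Telescope: S(n) = s_(n+1) − s_(2) = 2*n**5 + 7*n**4 + 7*n**3 - 4*n - 2 − (10) = 2*n**5 + 7*n**4 + 7*n**3 - 4*n - 12.

S(n) = 2*n**5 + 7*n**4 + 7*n**3 - 4*n - 12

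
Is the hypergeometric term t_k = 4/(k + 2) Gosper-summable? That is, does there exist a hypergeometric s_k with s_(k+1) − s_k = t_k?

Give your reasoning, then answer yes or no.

No — t_k has no hypergeometric antidifference.

Step 1: r(k) = (k + 2)/(k + 3).
So A=k + 2 and B=k + 3, with C=1.
f must satisfy (k + 2)·f(k+1) − (k + 2)·f(k) = 1.
deg f ≤ 0 (via 1,1,0).
f = c0 ⇒ A·f(k+1) − B(k−1)·f(k) − C = -1. The system {-1 = 0} is inconsistent; no antidifference.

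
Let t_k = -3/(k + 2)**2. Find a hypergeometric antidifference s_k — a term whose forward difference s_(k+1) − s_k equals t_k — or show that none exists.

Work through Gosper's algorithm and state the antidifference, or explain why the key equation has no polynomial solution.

none (Gosper's algorithm certifies no s_k)

Compute t_(k+1)/t_k: get (k + 2)**2/(k + 3)**2.
Take A(k)=k**2 + 4*k + 4, B(k)=k**2 + 6*k + 9, C(k)=1.
Need (k**2 + 4*k + 4)·f(k+1) − (k**2 + 4*k + 4)·f(k) = 1.
Degrees (2,2,0) ⇒ d ≤ 0.
Put f(k) = c0: A·f(k+1) − B(k−1)·f(k) − C = -1; need -1 = 0 — inconsistent ⇒ no f, not summable.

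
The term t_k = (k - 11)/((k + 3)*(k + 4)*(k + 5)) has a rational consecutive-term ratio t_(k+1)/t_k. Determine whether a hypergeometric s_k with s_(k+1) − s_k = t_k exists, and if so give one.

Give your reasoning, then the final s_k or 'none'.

t_(k+1)/t_k = (k - 10)*(k + 3)/((k - 11)*(k + 6)).
So A=k + 3 and B=k + 6, with C=k - 11.
f must satisfy (k + 3)·f(k+1) − (k + 5)·f(k) = k - 11.
Bound: deg f ≤ 2.
Match coefficients ⇒ f(k) = -k*(k + 10)/3.
R(k) = B(k−1)·f(k)/C(k) = -k*(k + 5)*(k + 10)/(3*(k - 11)); s_k = R·t_k = k*(-k - 10)/(3*(k + 3)*(k + 4)).
Check: Δs_k = (k - 11)/(k**3 + 12*k**2 + 47*k + 60). ✓

s_k = k*(-k - 10)/(3*(k + 3)*(k + 4))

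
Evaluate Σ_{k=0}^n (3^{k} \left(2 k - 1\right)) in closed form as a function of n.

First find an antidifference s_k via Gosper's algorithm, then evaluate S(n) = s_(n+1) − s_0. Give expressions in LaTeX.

S(n) = 3^{n + 1} n - 3^{n + 1} + 2

r(k) = 3*(2*k + 1)/(2*k - 1) after simplifying.
So A=3 and B=1, with C=k - 1/2.
Set up (3)·f(k+1) − (1)·f(k) − (k - 1/2) = 0.
Bound: deg f ≤ 1.
Coefficient equations give f(k) = (k - 2)/2.
Get s_k = R·t_k = 3**k*(k - 2) with R(k) = B(k−1)f(k)/C(k) = (k - 2)/(2*k - 1).
Verify: 3**k*(2*k - 1) matches t_k.
s_(n+1) = 3**(n + 1)*(n - 1) and s_(0) = -2, so S(n) = 3**(n + 1)*n - 3**(n + 1) + 2.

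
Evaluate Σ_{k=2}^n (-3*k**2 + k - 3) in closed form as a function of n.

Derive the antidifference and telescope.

The ratio is (-k + 3*(k + 1)**2 + 2)/(3*k**2 - k + 3).
So A=1 and B=1, with C=k**2 - k/3 + 1.
Solve (1)·f(k+1) − (1)·f(k) = k**2 - k/3 + 1.
From deg A=0, deg B=0, deg C=2: d=3.
Solve for f: f(k) = k*(k**2 - 2*k + 4)/3 (degree 3 ≤ 3).
Get s_k = R·t_k = k*(-k**2 + 2*k - 4) with R(k) = B(k−1)f(k)/C(k) = k*(k**2 - 2*k + 4)/(3*k**2 - k + 3).
s_(k+1) − s_k = -3*k**2 + k - 3 = t_k.
Evaluate: s_(n+1) = -n**3 - n**2 - 3*n - 3; subtract s_(2) = -8 ⇒ S(n) = -n**3 - n**2 - 3*n + 5.

S(n) = -n**3 - n**2 - 3*n + 5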